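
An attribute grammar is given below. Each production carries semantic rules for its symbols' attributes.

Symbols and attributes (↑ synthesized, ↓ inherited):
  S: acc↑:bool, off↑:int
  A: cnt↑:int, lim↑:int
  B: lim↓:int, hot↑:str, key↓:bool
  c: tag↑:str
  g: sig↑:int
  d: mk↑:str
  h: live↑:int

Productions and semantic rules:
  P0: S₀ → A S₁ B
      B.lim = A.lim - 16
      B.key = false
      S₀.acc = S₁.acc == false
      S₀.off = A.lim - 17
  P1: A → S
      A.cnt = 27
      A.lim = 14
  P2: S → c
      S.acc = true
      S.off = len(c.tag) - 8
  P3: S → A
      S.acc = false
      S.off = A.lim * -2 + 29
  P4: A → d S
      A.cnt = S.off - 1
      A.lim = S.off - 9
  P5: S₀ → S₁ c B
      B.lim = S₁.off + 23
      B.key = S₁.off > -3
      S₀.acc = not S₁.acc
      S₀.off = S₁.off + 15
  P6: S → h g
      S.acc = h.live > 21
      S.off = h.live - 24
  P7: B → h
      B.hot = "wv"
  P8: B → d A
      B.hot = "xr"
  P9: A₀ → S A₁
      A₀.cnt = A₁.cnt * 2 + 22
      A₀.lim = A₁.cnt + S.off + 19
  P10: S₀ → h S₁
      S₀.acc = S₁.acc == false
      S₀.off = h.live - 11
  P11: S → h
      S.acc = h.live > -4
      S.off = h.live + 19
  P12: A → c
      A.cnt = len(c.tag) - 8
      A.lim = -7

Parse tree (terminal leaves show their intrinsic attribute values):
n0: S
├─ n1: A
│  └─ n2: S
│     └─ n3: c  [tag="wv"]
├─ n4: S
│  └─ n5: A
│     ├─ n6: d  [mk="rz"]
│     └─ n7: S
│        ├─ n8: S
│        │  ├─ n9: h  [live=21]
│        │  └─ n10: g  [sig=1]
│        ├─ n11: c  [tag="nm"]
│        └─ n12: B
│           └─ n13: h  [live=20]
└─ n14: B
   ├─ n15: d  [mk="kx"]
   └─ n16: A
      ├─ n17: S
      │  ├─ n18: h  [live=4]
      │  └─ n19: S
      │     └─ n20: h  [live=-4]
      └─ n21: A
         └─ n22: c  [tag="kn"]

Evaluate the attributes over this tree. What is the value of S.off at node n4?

1. n3.tag = "wv"  [terminal]
2. n2.acc = true  [true]
3. n2.off = -6  [len(c.tag) - 8]
4. n1.cnt = 27  [27]
5. n1.lim = 14  [14]
6. n6.mk = "rz"  [terminal]
7. n9.live = 21  [terminal]
8. n10.sig = 1  [terminal]
9. n8.acc = false  [h.live > 21]
10. n8.off = -3  [h.live - 24]
11. n11.tag = "nm"  [terminal]
12. n12.lim = 20  [S₁.off + 23]
13. n12.key = false  [S₁.off > -3]
14. n13.live = 20  [terminal]
15. n12.hot = "wv"  ["wv"]
16. n7.acc = true  [not S₁.acc]
17. n7.off = 12  [S₁.off + 15]
18. n5.cnt = 11  [S.off - 1]
19. n5.lim = 3  [S.off - 9]
20. n4.acc = false  [false]
21. n4.off = 23  [A.lim * -2 + 29]
22. n14.lim = -2  [A.lim - 16]
23. n14.key = false  [false]
24. n15.mk = "kx"  [terminal]
25. n18.live = 4  [terminal]
26. n20.live = -4  [terminal]
27. n19.acc = false  [h.live > -4]
28. n19.off = 15  [h.live + 19]
29. n17.acc = true  [S₁.acc == false]
30. n17.off = -7  [h.live - 11]
31. n22.tag = "kn"  [terminal]
32. n21.cnt = -6  [len(c.tag) - 8]
33. n21.lim = -7  [-7]
34. n16.cnt = 10  [A₁.cnt * 2 + 22]
35. n16.lim = 6  [A₁.cnt + S.off + 19]
36. n14.hot = "xr"  ["xr"]
37. n0.acc = true  [S₁.acc == false]
38. n0.off = -3  [A.lim - 17]

23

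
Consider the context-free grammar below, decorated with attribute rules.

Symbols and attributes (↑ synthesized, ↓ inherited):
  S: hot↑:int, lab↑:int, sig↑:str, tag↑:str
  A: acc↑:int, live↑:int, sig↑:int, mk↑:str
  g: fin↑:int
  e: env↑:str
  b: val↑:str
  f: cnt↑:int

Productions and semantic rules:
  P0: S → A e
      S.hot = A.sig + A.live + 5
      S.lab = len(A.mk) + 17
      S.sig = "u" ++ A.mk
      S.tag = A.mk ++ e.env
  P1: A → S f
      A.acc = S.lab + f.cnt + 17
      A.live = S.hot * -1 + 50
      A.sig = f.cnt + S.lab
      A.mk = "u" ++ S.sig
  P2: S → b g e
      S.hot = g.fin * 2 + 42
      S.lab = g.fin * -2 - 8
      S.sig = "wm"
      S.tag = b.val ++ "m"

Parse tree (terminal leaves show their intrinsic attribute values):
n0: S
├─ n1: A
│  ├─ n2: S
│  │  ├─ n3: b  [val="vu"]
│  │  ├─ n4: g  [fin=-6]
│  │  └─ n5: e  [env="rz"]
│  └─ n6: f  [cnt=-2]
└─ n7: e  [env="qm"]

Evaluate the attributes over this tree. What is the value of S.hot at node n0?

1. n3.val = "vu"  [terminal]
2. n4.fin = -6  [terminal]
3. n5.env = "rz"  [terminal]
4. n2.hot = 30  [g.fin * 2 + 42]
5. n2.lab = 4  [g.fin * -2 - 8]
6. n2.sig = "wm"  ["wm"]
7. n2.tag = "vum"  [b.val ++ "m"]
8. n6.cnt = -2  [terminal]
9. n1.acc = 19  [S.lab + f.cnt + 17]
10. n1.live = 20  [S.hot * -1 + 50]
11. n1.sig = 2  [f.cnt + S.lab]
12. n1.mk = "uwm"  ["u" ++ S.sig]
13. n7.env = "qm"  [terminal]
14. n0.hot = 27  [A.sig + A.live + 5]
15. n0.lab = 20  [len(A.mk) + 17]
16. n0.sig = "uuwm"  ["u" ++ A.mk]
17. n0.tag = "uwmqm"  [A.mk ++ e.env]

27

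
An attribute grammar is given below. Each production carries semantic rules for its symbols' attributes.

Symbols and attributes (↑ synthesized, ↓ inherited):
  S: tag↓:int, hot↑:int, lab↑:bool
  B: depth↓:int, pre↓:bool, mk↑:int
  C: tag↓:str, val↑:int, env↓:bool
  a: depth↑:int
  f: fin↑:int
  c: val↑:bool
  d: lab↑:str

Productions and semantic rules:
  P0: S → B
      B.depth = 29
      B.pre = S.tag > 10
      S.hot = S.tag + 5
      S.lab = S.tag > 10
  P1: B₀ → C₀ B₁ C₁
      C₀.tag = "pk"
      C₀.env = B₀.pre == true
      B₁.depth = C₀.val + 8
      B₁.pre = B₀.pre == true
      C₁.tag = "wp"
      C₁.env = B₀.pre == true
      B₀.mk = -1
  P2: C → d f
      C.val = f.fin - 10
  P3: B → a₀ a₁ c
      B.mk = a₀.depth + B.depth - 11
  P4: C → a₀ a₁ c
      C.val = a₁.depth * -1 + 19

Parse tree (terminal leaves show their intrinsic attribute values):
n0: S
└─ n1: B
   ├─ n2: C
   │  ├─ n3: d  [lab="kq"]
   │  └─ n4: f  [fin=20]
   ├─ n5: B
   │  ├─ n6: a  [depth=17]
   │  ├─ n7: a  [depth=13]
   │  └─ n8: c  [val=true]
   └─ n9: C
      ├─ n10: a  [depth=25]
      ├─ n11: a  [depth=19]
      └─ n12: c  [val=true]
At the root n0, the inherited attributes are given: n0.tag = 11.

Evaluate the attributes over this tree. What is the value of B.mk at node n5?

24

1. n0.tag = 11  [given at root]
2. n1.depth = 29  [29]
3. n1.pre = true  [S.tag > 10]
4. n2.tag = "pk"  ["pk"]
5. n2.env = true  [B₀.pre == true]
6. n3.lab = "kq"  [terminal]
7. n4.fin = 20  [terminal]
8. n2.val = 10  [f.fin - 10]
9. n5.depth = 18  [C₀.val + 8]
10. n5.pre = true  [B₀.pre == true]
11. n6.depth = 17  [terminal]
12. n7.depth = 13  [terminal]
13. n8.val = true  [terminal]
14. n5.mk = 24  [a₀.depth + B.depth - 11]
15. n9.tag = "wp"  ["wp"]
16. n9.env = true  [B₀.pre == true]
17. n10.depth = 25  [terminal]
18. n11.depth = 19  [terminal]
19. n12.val = true  [terminal]
20. n9.val = 0  [a₁.depth * -1 + 19]
21. n1.mk = -1  [-1]
22. n0.hot = 16  [S.tag + 5]
23. n0.lab = true  [S.tag > 10]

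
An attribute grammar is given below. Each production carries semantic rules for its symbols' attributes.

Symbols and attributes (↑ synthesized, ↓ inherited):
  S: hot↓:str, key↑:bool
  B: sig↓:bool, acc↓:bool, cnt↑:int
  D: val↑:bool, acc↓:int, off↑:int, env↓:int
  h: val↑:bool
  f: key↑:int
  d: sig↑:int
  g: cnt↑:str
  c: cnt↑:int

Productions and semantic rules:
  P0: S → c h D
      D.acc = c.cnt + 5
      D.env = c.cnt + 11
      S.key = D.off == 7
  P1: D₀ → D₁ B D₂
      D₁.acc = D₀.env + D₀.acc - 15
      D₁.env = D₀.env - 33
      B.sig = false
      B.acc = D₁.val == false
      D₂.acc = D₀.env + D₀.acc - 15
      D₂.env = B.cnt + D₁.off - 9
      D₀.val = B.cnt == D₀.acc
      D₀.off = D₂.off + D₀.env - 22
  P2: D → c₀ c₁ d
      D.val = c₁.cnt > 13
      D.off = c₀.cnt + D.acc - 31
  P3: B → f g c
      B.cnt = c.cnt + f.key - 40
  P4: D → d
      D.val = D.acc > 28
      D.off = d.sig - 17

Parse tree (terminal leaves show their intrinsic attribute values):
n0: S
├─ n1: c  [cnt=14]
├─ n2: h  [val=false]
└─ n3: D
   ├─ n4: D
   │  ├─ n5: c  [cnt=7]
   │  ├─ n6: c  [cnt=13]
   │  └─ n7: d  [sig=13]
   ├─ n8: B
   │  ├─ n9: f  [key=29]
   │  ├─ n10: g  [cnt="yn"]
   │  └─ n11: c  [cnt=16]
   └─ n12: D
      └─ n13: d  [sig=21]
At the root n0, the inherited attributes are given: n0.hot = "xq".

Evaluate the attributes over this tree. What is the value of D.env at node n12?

1. n0.hot = "xq"  [given at root]
2. n1.cnt = 14  [terminal]
3. n2.val = false  [terminal]
4. n3.acc = 19  [c.cnt + 5]
5. n3.env = 25  [c.cnt + 11]
6. n4.acc = 29  [D₀.env + D₀.acc - 15]
7. n4.env = -8  [D₀.env - 33]
8. n5.cnt = 7  [terminal]
9. n6.cnt = 13  [terminal]
10. n7.sig = 13  [terminal]
11. n4.val = false  [c₁.cnt > 13]
12. n4.off = 5  [c₀.cnt + D.acc - 31]
13. n8.sig = false  [false]
14. n8.acc = true  [D₁.val == false]
15. n9.key = 29  [terminal]
16. n10.cnt = "yn"  [terminal]
17. n11.cnt = 16  [terminal]
18. n8.cnt = 5  [c.cnt + f.key - 40]
19. n12.acc = 29  [D₀.env + D₀.acc - 15]
20. n12.env = 1  [B.cnt + D₁.off - 9]
21. n13.sig = 21  [terminal]
22. n12.val = true  [D.acc > 28]
23. n12.off = 4  [d.sig - 17]
24. n3.val = false  [B.cnt == D₀.acc]
25. n3.off = 7  [D₂.off + D₀.env - 22]
26. n0.key = true  [D.off == 7]

1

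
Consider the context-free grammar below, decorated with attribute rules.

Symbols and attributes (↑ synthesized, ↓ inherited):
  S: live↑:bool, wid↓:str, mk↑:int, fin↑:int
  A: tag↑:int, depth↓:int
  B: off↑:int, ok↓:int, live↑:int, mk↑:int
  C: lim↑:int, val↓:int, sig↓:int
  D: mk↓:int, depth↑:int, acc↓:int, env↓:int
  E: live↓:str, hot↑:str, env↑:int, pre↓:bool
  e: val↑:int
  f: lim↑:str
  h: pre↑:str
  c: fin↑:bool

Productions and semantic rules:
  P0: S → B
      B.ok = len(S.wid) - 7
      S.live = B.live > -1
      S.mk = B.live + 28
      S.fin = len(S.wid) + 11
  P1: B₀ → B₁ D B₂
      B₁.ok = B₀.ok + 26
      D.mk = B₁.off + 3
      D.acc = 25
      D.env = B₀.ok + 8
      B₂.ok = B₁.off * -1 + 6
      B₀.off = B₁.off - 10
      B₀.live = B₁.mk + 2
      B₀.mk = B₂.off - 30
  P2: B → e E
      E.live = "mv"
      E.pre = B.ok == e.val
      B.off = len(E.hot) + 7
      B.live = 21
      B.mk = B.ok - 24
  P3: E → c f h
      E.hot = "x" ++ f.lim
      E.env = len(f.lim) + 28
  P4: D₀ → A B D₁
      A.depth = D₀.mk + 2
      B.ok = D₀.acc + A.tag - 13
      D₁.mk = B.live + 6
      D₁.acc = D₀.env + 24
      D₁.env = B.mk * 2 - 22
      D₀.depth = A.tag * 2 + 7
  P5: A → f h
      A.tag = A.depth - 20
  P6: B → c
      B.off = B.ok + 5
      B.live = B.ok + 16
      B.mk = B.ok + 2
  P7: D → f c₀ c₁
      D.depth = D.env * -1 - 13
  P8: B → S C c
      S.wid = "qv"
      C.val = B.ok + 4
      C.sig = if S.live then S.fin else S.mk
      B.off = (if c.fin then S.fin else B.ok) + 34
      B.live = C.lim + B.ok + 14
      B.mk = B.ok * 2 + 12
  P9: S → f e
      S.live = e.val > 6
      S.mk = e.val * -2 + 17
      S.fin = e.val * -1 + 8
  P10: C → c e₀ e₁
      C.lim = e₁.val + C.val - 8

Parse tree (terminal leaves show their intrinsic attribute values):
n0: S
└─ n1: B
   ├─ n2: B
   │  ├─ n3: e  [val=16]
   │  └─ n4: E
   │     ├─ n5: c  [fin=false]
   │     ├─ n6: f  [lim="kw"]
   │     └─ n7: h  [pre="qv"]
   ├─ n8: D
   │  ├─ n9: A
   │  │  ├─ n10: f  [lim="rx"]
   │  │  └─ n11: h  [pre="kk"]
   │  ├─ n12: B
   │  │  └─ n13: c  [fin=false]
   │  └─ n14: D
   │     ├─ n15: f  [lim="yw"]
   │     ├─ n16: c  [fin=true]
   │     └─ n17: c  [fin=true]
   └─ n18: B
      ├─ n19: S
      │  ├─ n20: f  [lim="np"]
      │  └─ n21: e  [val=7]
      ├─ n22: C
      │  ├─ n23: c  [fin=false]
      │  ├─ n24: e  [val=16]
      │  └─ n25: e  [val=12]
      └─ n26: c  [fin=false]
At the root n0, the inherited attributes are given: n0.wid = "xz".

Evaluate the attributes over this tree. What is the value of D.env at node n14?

-4

1. n0.wid = "xz"  [given at root]
2. n1.ok = -5  [len(S.wid) - 7]
3. n2.ok = 21  [B₀.ok + 26]
4. n3.val = 16  [terminal]
5. n4.live = "mv"  ["mv"]
6. n4.pre = false  [B.ok == e.val]
7. n5.fin = false  [terminal]
8. n6.lim = "kw"  [terminal]
9. n7.pre = "qv"  [terminal]
10. n4.hot = "xkw"  ["x" ++ f.lim]
11. n4.env = 30  [len(f.lim) + 28]
12. n2.off = 10  [len(E.hot) + 7]
13. n2.live = 21  [21]
14. n2.mk = -3  [B.ok - 24]
15. n8.mk = 13  [B₁.off + 3]
16. n8.acc = 25  [25]
17. n8.env = 3  [B₀.ok + 8]
18. n9.depth = 15  [D₀.mk + 2]
19. n10.lim = "rx"  [terminal]
20. n11.pre = "kk"  [terminal]
21. n9.tag = -5  [A.depth - 20]
22. n12.ok = 7  [D₀.acc + A.tag - 13]
23. n13.fin = false  [terminal]
24. n12.off = 12  [B.ok + 5]
25. n12.live = 23  [B.ok + 16]
26. n12.mk = 9  [B.ok + 2]
27. n14.mk = 29  [B.live + 6]
28. n14.acc = 27  [D₀.env + 24]
29. n14.env = -4  [B.mk * 2 - 22]
30. n15.lim = "yw"  [terminal]
31. n16.fin = true  [terminal]
32. n17.fin = true  [terminal]
33. n14.depth = -9  [D.env * -1 - 13]
34. n8.depth = -3  [A.tag * 2 + 7]
35. n18.ok = -4  [B₁.off * -1 + 6]
36. n19.wid = "qv"  ["qv"]
37. n20.lim = "np"  [terminal]
38. n21.val = 7  [terminal]
39. n19.live = true  [e.val > 6]
40. n19.mk = 3  [e.val * -2 + 17]
41. n19.fin = 1  [e.val * -1 + 8]
42. n22.val = 0  [B.ok + 4]
43. n22.sig = 1  [if S.live then S.fin else S.mk]
44. n23.fin = false  [terminal]
45. n24.val = 16  [terminal]
46. n25.val = 12  [terminal]
47. n22.lim = 4  [e₁.val + C.val - 8]
48. n26.fin = false  [terminal]
49. n18.off = 30  [(if c.fin then S.fin else B.ok) + 34]
50. n18.live = 14  [C.lim + B.ok + 14]
51. n18.mk = 4  [B.ok * 2 + 12]
52. n1.off = 0  [B₁.off - 10]
53. n1.live = -1  [B₁.mk + 2]
54. n1.mk = 0  [B₂.off - 30]
55. n0.live = false  [B.live > -1]
56. n0.mk = 27  [B.live + 28]
57. n0.fin = 13  [len(S.wid) + 11]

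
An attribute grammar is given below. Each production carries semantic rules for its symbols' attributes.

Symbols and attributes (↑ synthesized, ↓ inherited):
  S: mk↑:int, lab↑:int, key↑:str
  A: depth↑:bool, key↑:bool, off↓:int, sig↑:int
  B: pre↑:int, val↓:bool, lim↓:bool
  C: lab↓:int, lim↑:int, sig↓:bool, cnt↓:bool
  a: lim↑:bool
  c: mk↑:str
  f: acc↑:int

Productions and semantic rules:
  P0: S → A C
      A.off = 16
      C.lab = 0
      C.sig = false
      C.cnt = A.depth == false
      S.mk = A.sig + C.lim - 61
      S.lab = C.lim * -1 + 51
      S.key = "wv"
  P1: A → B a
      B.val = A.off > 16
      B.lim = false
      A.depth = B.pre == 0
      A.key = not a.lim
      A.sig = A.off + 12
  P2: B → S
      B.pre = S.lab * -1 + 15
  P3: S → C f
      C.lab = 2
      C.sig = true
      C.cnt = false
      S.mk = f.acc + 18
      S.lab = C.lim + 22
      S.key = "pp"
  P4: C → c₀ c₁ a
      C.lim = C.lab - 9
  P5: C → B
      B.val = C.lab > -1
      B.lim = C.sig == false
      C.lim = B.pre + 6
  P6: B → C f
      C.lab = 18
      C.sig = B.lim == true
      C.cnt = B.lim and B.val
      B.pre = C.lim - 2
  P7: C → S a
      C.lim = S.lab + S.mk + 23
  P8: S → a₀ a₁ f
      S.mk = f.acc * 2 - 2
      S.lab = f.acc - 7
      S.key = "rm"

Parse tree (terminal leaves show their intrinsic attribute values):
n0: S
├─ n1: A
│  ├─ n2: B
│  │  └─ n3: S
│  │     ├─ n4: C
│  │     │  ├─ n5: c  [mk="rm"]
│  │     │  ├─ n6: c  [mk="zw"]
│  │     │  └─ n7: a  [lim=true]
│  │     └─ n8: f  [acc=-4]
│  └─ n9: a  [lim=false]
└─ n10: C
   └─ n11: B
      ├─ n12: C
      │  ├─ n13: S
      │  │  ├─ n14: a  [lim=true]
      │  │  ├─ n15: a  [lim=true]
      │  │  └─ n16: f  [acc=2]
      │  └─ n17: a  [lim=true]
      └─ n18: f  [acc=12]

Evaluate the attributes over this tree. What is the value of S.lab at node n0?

1. n1.off = 16  [16]
2. n2.val = false  [A.off > 16]
3. n2.lim = false  [false]
4. n4.lab = 2  [2]
5. n4.sig = true  [true]
6. n4.cnt = false  [false]
7. n5.mk = "rm"  [terminal]
8. n6.mk = "zw"  [terminal]
9. n7.lim = true  [terminal]
10. n4.lim = -7  [C.lab - 9]
11. n8.acc = -4  [terminal]
12. n3.mk = 14  [f.acc + 18]
13. n3.lab = 15  [C.lim + 22]
14. n3.key = "pp"  ["pp"]
15. n2.pre = 0  [S.lab * -1 + 15]
16. n9.lim = false  [terminal]
17. n1.depth = true  [B.pre == 0]
18. n1.key = true  [not a.lim]
19. n1.sig = 28  [A.off + 12]
20. n10.lab = 0  [0]
21. n10.sig = false  [false]
22. n10.cnt = false  [A.depth == false]
23. n11.val = true  [C.lab > -1]
24. n11.lim = true  [C.sig == false]
25. n12.lab = 18  [18]
26. n12.sig = true  [B.lim == true]
27. n12.cnt = true  [B.lim and B.val]
28. n14.lim = true  [terminal]
29. n15.lim = true  [terminal]
30. n16.acc = 2  [terminal]
31. n13.mk = 2  [f.acc * 2 - 2]
32. n13.lab = -5  [f.acc - 7]
33. n13.key = "rm"  ["rm"]
34. n17.lim = true  [terminal]
35. n12.lim = 20  [S.lab + S.mk + 23]
36. n18.acc = 12  [terminal]
37. n11.pre = 18  [C.lim - 2]
38. n10.lim = 24  [B.pre + 6]
39. n0.mk = -9  [A.sig + C.lim - 61]
40. n0.lab = 27  [C.lim * -1 + 51]
41. n0.key = "wv"  ["wv"]

27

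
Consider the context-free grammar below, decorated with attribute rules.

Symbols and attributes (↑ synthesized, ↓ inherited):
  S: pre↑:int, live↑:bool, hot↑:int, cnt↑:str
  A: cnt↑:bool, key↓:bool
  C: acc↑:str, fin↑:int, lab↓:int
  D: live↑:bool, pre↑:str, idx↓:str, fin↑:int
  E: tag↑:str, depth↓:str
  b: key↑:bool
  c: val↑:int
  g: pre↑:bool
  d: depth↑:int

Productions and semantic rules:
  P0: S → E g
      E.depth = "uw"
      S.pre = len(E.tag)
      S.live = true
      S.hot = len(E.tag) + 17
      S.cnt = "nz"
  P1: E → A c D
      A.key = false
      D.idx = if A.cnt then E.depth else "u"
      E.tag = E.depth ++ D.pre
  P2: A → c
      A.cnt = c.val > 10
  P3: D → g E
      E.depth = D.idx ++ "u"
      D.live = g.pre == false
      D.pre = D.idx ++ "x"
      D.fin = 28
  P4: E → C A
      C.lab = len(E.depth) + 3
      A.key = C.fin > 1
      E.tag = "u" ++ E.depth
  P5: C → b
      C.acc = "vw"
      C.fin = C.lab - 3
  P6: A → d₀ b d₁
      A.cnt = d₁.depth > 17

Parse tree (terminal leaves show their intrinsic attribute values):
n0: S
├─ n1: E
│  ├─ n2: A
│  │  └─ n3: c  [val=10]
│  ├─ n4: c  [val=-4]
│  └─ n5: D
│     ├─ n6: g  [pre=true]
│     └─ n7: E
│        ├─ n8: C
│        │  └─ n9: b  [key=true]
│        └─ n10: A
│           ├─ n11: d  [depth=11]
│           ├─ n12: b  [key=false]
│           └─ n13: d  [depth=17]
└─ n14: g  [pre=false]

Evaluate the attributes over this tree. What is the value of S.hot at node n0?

1. n1.depth = "uw"  ["uw"]
2. n2.key = false  [false]
3. n3.val = 10  [terminal]
4. n2.cnt = false  [c.val > 10]
5. n4.val = -4  [terminal]
6. n5.idx = "u"  [if A.cnt then E.depth else "u"]
7. n6.pre = true  [terminal]
8. n7.depth = "uu"  [D.idx ++ "u"]
9. n8.lab = 5  [len(E.depth) + 3]
10. n9.key = true  [terminal]
11. n8.acc = "vw"  ["vw"]
12. n8.fin = 2  [C.lab - 3]
13. n10.key = true  [C.fin > 1]
14. n11.depth = 11  [terminal]
15. n12.key = false  [terminal]
16. n13.depth = 17  [terminal]
17. n10.cnt = false  [d₁.depth > 17]
18. n7.tag = "uuu"  ["u" ++ E.depth]
19. n5.live = false  [g.pre == false]
20. n5.pre = "ux"  [D.idx ++ "x"]
21. n5.fin = 28  [28]
22. n1.tag = "uwux"  [E.depth ++ D.pre]
23. n14.pre = false  [terminal]
24. n0.pre = 4  [len(E.tag)]
25. n0.live = true  [true]
26. n0.hot = 21  [len(E.tag) + 17]
27. n0.cnt = "nz"  ["nz"]

21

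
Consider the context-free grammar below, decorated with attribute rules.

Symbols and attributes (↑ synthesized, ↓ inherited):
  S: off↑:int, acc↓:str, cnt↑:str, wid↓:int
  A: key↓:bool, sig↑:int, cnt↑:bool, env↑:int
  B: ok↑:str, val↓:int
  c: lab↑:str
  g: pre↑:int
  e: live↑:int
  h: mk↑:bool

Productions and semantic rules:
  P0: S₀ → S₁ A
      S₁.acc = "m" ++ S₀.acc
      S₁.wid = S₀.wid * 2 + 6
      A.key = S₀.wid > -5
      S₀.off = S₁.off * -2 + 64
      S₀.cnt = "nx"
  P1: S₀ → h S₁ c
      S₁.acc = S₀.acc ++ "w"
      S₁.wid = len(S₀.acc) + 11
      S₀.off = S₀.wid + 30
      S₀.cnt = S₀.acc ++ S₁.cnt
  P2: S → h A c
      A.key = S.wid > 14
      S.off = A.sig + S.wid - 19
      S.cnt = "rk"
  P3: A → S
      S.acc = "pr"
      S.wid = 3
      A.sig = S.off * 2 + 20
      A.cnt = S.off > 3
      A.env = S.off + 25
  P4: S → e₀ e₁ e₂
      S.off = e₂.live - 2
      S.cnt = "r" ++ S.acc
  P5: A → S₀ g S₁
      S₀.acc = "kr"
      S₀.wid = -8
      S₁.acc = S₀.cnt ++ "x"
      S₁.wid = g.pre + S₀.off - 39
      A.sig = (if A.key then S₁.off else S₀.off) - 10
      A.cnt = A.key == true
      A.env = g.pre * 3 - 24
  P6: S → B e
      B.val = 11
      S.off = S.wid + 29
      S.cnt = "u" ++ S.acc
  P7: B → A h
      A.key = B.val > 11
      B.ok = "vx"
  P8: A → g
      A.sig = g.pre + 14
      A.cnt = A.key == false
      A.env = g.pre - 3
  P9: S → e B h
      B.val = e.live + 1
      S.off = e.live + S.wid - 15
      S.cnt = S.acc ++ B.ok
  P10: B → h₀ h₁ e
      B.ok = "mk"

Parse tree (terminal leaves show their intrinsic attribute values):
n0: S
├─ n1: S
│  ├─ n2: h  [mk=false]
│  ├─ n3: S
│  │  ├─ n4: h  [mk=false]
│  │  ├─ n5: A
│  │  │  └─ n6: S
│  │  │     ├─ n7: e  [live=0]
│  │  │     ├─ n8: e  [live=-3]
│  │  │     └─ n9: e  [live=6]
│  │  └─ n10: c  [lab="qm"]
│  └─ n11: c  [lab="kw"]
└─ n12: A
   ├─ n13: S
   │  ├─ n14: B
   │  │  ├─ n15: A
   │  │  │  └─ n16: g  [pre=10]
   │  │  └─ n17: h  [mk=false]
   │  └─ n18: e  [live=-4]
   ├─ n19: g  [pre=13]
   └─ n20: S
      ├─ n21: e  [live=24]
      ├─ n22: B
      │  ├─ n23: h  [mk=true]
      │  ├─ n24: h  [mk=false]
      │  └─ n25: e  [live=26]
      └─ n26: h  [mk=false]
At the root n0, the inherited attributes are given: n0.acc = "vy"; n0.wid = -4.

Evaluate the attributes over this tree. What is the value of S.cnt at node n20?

1. n0.acc = "vy"  [given at root]
2. n0.wid = -4  [given at root]
3. n1.acc = "mvy"  ["m" ++ S₀.acc]
4. n1.wid = -2  [S₀.wid * 2 + 6]
5. n2.mk = false  [terminal]
6. n3.acc = "mvyw"  [S₀.acc ++ "w"]
7. n3.wid = 14  [len(S₀.acc) + 11]
8. n4.mk = false  [terminal]
9. n5.key = false  [S.wid > 14]
10. n6.acc = "pr"  ["pr"]
11. n6.wid = 3  [3]
12. n7.live = 0  [terminal]
13. n8.live = -3  [terminal]
14. n9.live = 6  [terminal]
15. n6.off = 4  [e₂.live - 2]
16. n6.cnt = "rpr"  ["r" ++ S.acc]
17. n5.sig = 28  [S.off * 2 + 20]
18. n5.cnt = true  [S.off > 3]
19. n5.env = 29  [S.off + 25]
20. n10.lab = "qm"  [terminal]
21. n3.off = 23  [A.sig + S.wid - 19]
22. n3.cnt = "rk"  ["rk"]
23. n11.lab = "kw"  [terminal]
24. n1.off = 28  [S₀.wid + 30]
25. n1.cnt = "mvyrk"  [S₀.acc ++ S₁.cnt]
26. n12.key = true  [S₀.wid > -5]
27. n13.acc = "kr"  ["kr"]
28. n13.wid = -8  [-8]
29. n14.val = 11  [11]
30. n15.key = false  [B.val > 11]
31. n16.pre = 10  [terminal]
32. n15.sig = 24  [g.pre + 14]
33. n15.cnt = true  [A.key == false]
34. n15.env = 7  [g.pre - 3]
35. n17.mk = false  [terminal]
36. n14.ok = "vx"  ["vx"]
37. n18.live = -4  [terminal]
38. n13.off = 21  [S.wid + 29]
39. n13.cnt = "ukr"  ["u" ++ S.acc]
40. n19.pre = 13  [terminal]
41. n20.acc = "ukrx"  [S₀.cnt ++ "x"]
42. n20.wid = -5  [g.pre + S₀.off - 39]
43. n21.live = 24  [terminal]
44. n22.val = 25  [e.live + 1]
45. n23.mk = true  [terminal]
46. n24.mk = false  [terminal]
47. n25.live = 26  [terminal]
48. n22.ok = "mk"  ["mk"]
49. n26.mk = false  [terminal]
50. n20.off = 4  [e.live + S.wid - 15]
51. n20.cnt = "ukrxmk"  [S.acc ++ B.ok]
52. n12.sig = -6  [(if A.key then S₁.off else S₀.off) - 10]
53. n12.cnt = true  [A.key == true]
54. n12.env = 15  [g.pre * 3 - 24]
55. n0.off = 8  [S₁.off * -2 + 64]
56. n0.cnt = "nx"  ["nx"]

"ukrxmk"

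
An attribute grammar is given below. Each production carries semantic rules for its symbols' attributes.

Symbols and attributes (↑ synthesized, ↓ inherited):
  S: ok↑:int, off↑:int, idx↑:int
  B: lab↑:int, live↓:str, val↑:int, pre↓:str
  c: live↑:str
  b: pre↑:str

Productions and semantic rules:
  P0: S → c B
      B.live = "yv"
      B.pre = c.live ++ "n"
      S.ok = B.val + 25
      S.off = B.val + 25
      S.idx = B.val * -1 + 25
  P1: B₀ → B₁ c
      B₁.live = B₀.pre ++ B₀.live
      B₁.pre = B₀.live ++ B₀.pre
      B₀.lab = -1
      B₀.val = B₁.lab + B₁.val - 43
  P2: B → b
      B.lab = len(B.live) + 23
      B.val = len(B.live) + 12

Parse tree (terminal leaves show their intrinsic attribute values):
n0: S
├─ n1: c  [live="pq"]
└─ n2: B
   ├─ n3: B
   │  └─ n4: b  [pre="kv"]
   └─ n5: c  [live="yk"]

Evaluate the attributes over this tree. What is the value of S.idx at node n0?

1. n1.live = "pq"  [terminal]
2. n2.live = "yv"  ["yv"]
3. n2.pre = "pqn"  [c.live ++ "n"]
4. n3.live = "pqnyv"  [B₀.pre ++ B₀.live]
5. n3.pre = "yvpqn"  [B₀.live ++ B₀.pre]
6. n4.pre = "kv"  [terminal]
7. n3.lab = 28  [len(B.live) + 23]
8. n3.val = 17  [len(B.live) + 12]
9. n5.live = "yk"  [terminal]
10. n2.lab = -1  [-1]
11. n2.val = 2  [B₁.lab + B₁.val - 43]
12. n0.ok = 27  [B.val + 25]
13. n0.off = 27  [B.val + 25]
14. n0.idx = 23  [B.val * -1 + 25]

23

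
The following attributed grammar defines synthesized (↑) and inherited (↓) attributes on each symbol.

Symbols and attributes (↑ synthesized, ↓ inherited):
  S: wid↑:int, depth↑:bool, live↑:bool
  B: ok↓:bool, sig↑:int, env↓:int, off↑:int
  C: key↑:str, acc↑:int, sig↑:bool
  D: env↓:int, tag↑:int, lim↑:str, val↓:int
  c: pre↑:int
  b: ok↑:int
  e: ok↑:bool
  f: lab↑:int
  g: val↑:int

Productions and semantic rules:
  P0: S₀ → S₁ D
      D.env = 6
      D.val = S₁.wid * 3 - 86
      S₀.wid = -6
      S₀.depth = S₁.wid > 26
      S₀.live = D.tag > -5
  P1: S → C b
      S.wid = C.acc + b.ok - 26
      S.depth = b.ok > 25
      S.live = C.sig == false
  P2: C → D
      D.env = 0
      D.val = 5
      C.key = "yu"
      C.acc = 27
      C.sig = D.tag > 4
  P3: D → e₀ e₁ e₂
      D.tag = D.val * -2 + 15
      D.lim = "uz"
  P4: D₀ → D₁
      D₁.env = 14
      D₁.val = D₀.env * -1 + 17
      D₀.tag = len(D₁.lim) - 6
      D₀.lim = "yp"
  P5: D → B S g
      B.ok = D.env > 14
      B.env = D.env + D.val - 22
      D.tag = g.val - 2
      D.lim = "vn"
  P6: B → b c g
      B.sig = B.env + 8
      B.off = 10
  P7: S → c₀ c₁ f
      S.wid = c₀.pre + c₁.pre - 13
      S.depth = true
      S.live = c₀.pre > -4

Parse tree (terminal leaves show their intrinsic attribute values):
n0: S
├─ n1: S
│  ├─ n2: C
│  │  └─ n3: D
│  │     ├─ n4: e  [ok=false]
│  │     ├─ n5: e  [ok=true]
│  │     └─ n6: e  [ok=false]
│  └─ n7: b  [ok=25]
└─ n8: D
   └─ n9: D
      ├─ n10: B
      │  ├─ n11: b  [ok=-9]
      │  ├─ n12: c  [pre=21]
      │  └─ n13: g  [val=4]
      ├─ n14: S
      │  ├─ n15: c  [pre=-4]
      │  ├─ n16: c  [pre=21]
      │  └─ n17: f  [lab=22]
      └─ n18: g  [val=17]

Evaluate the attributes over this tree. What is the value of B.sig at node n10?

11

1. n3.env = 0  [0]
2. n3.val = 5  [5]
3. n4.ok = false  [terminal]
4. n5.ok = true  [terminal]
5. n6.ok = false  [terminal]
6. n3.tag = 5  [D.val * -2 + 15]
7. n3.lim = "uz"  ["uz"]
8. n2.key = "yu"  ["yu"]
9. n2.acc = 27  [27]
10. n2.sig = true  [D.tag > 4]
11. n7.ok = 25  [terminal]
12. n1.wid = 26  [C.acc + b.ok - 26]
13. n1.depth = false  [b.ok > 25]
14. n1.live = false  [C.sig == false]
15. n8.env = 6  [6]
16. n8.val = -8  [S₁.wid * 3 - 86]
17. n9.env = 14  [14]
18. n9.val = 11  [D₀.env * -1 + 17]
19. n10.ok = false  [D.env > 14]
20. n10.env = 3  [D.env + D.val - 22]
21. n11.ok = -9  [terminal]
22. n12.pre = 21  [terminal]
23. n13.val = 4  [terminal]
24. n10.sig = 11  [B.env + 8]
25. n10.off = 10  [10]
26. n15.pre = -4  [terminal]
27. n16.pre = 21  [terminal]
28. n17.lab = 22  [terminal]
29. n14.wid = 4  [c₀.pre + c₁.pre - 13]
30. n14.depth = true  [true]
31. n14.live = false  [c₀.pre > -4]
32. n18.val = 17  [terminal]
33. n9.tag = 15  [g.val - 2]
34. n9.lim = "vn"  ["vn"]
35. n8.tag = -4  [len(D₁.lim) - 6]
36. n8.lim = "yp"  ["yp"]
37. n0.wid = -6  [-6]
38. n0.depth = false  [S₁.wid > 26]
39. n0.live = true  [D.tag > -5]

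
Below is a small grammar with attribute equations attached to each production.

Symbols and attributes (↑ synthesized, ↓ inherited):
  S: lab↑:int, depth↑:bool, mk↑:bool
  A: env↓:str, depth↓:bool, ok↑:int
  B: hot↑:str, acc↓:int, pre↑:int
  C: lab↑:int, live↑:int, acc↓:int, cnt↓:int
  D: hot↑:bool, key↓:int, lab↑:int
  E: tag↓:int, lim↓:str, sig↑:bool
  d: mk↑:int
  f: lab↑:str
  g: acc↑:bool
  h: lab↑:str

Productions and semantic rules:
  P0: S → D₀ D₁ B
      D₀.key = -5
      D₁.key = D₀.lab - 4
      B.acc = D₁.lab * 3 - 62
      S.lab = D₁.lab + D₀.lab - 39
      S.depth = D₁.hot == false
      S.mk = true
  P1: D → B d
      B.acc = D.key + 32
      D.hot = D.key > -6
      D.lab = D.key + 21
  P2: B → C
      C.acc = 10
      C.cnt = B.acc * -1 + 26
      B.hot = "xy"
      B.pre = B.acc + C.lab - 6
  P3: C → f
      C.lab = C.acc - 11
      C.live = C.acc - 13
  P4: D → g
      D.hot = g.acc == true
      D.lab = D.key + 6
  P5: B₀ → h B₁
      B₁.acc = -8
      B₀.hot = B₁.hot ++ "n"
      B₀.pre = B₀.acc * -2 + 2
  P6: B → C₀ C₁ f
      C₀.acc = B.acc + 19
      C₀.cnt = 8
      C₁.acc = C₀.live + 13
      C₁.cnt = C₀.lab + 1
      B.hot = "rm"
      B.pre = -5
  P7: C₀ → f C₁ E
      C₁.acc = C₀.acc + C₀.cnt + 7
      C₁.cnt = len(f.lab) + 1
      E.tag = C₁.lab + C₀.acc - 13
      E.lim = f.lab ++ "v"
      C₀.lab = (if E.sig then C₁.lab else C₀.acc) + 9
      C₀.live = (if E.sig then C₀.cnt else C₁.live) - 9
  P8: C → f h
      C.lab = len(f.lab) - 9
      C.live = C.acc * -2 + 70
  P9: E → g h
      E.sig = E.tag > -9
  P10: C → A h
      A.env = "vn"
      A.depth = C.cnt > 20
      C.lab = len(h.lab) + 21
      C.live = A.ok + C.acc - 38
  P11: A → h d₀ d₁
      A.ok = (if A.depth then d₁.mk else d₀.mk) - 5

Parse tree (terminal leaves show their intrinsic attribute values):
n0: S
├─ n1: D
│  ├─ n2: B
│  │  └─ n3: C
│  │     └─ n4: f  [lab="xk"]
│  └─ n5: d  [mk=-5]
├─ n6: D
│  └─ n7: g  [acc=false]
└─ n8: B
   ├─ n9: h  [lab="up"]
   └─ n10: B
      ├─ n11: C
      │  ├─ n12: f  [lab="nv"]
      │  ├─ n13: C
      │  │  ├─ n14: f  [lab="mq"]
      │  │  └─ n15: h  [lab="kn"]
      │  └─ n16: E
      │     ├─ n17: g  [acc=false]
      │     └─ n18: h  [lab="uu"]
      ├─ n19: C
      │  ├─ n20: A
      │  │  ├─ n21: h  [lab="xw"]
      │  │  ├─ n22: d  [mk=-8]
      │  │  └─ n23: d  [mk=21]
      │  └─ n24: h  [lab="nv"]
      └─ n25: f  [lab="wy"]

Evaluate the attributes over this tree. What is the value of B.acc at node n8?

-8

1. n1.key = -5  [-5]
2. n2.acc = 27  [D.key + 32]
3. n3.acc = 10  [10]
4. n3.cnt = -1  [B.acc * -1 + 26]
5. n4.lab = "xk"  [terminal]
6. n3.lab = -1  [C.acc - 11]
7. n3.live = -3  [C.acc - 13]
8. n2.hot = "xy"  ["xy"]
9. n2.pre = 20  [B.acc + C.lab - 6]
10. n5.mk = -5  [terminal]
11. n1.hot = true  [D.key > -6]
12. n1.lab = 16  [D.key + 21]
13. n6.key = 12  [D₀.lab - 4]
14. n7.acc = false  [terminal]
15. n6.hot = false  [g.acc == true]
16. n6.lab = 18  [D.key + 6]
17. n8.acc = -8  [D₁.lab * 3 - 62]
18. n9.lab = "up"  [terminal]
19. n10.acc = -8  [-8]
20. n11.acc = 11  [B.acc + 19]
21. n11.cnt = 8  [8]
22. n12.lab = "nv"  [terminal]
23. n13.acc = 26  [C₀.acc + C₀.cnt + 7]
24. n13.cnt = 3  [len(f.lab) + 1]
25. n14.lab = "mq"  [terminal]
26. n15.lab = "kn"  [terminal]
27. n13.lab = -7  [len(f.lab) - 9]
28. n13.live = 18  [C.acc * -2 + 70]
29. n16.tag = -9  [C₁.lab + C₀.acc - 13]
30. n16.lim = "nvv"  [f.lab ++ "v"]
31. n17.acc = false  [terminal]
32. n18.lab = "uu"  [terminal]
33. n16.sig = false  [E.tag > -9]
34. n11.lab = 20  [(if E.sig then C₁.lab else C₀.acc) + 9]
35. n11.live = 9  [(if E.sig then C₀.cnt else C₁.live) - 9]
36. n19.acc = 22  [C₀.live + 13]
37. n19.cnt = 21  [C₀.lab + 1]
38. n20.env = "vn"  ["vn"]
39. n20.depth = true  [C.cnt > 20]
40. n21.lab = "xw"  [terminal]
41. n22.mk = -8  [terminal]
42. n23.mk = 21  [terminal]
43. n20.ok = 16  [(if A.depth then d₁.mk else d₀.mk) - 5]
44. n24.lab = "nv"  [terminal]
45. n19.lab = 23  [len(h.lab) + 21]
46. n19.live = 0  [A.ok + C.acc - 38]
47. n25.lab = "wy"  [terminal]
48. n10.hot = "rm"  ["rm"]
49. n10.pre = -5  [-5]
50. n8.hot = "rmn"  [B₁.hot ++ "n"]
51. n8.pre = 18  [B₀.acc * -2 + 2]
52. n0.lab = -5  [D₁.lab + D₀.lab - 39]
53. n0.depth = true  [D₁.hot == false]
54. n0.mk = true  [true]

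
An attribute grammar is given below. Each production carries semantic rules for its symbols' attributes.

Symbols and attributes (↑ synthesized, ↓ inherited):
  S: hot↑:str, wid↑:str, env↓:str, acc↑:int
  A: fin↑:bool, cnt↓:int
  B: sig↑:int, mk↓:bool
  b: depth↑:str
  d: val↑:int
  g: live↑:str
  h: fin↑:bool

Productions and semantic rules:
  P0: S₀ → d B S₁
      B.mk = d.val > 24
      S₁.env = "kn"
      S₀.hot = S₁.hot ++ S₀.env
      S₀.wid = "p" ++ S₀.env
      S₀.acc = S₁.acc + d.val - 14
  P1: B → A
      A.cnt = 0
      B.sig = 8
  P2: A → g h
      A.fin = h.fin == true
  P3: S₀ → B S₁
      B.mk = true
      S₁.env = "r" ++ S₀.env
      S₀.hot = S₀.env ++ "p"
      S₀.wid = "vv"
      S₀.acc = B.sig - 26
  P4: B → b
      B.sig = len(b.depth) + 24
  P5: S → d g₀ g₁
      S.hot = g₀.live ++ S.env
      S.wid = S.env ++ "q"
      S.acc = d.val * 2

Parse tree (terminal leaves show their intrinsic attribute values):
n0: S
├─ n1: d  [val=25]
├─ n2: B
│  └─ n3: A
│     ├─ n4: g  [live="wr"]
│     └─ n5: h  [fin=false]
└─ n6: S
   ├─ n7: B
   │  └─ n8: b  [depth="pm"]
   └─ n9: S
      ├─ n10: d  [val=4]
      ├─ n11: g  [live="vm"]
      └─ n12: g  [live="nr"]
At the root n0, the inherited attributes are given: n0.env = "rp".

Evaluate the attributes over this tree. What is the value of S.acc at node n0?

11

1. n0.env = "rp"  [given at root]
2. n1.val = 25  [terminal]
3. n2.mk = true  [d.val > 24]
4. n3.cnt = 0  [0]
5. n4.live = "wr"  [terminal]
6. n5.fin = false  [terminal]
7. n3.fin = false  [h.fin == true]
8. n2.sig = 8  [8]
9. n6.env = "kn"  ["kn"]
10. n7.mk = true  [true]
11. n8.depth = "pm"  [terminal]
12. n7.sig = 26  [len(b.depth) + 24]
13. n9.env = "rkn"  ["r" ++ S₀.env]
14. n10.val = 4  [terminal]
15. n11.live = "vm"  [terminal]
16. n12.live = "nr"  [terminal]
17. n9.hot = "vmrkn"  [g₀.live ++ S.env]
18. n9.wid = "rknq"  [S.env ++ "q"]
19. n9.acc = 8  [d.val * 2]
20. n6.hot = "knp"  [S₀.env ++ "p"]
21. n6.wid = "vv"  ["vv"]
22. n6.acc = 0  [B.sig - 26]
23. n0.hot = "knprp"  [S₁.hot ++ S₀.env]
24. n0.wid = "prp"  ["p" ++ S₀.env]
25. n0.acc = 11  [S₁.acc + d.val - 14]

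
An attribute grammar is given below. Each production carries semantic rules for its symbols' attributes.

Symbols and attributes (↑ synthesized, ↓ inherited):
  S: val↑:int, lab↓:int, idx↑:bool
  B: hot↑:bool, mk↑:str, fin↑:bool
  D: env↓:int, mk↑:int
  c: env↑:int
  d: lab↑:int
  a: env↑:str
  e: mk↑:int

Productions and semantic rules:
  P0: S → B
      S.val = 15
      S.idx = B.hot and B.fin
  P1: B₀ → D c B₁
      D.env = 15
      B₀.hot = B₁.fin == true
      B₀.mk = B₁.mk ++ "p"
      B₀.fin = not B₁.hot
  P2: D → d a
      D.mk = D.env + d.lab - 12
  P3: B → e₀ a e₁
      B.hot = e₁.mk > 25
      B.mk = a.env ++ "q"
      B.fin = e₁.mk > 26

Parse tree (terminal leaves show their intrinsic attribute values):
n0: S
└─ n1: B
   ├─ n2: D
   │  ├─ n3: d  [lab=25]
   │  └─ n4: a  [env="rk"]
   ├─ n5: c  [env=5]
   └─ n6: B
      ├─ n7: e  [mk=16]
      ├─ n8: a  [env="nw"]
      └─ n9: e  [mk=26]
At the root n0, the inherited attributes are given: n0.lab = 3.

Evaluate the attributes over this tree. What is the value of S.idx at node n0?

false

1. n0.lab = 3  [given at root]
2. n2.env = 15  [15]
3. n3.lab = 25  [terminal]
4. n4.env = "rk"  [terminal]
5. n2.mk = 28  [D.env + d.lab - 12]
6. n5.env = 5  [terminal]
7. n7.mk = 16  [terminal]
8. n8.env = "nw"  [terminal]
9. n9.mk = 26  [terminal]
10. n6.hot = true  [e₁.mk > 25]
11. n6.mk = "nwq"  [a.env ++ "q"]
12. n6.fin = false  [e₁.mk > 26]
13. n1.hot = false  [B₁.fin == true]
14. n1.mk = "nwqp"  [B₁.mk ++ "p"]
15. n1.fin = false  [not B₁.hot]
16. n0.val = 15  [15]
17. n0.idx = false  [B.hot and B.fin]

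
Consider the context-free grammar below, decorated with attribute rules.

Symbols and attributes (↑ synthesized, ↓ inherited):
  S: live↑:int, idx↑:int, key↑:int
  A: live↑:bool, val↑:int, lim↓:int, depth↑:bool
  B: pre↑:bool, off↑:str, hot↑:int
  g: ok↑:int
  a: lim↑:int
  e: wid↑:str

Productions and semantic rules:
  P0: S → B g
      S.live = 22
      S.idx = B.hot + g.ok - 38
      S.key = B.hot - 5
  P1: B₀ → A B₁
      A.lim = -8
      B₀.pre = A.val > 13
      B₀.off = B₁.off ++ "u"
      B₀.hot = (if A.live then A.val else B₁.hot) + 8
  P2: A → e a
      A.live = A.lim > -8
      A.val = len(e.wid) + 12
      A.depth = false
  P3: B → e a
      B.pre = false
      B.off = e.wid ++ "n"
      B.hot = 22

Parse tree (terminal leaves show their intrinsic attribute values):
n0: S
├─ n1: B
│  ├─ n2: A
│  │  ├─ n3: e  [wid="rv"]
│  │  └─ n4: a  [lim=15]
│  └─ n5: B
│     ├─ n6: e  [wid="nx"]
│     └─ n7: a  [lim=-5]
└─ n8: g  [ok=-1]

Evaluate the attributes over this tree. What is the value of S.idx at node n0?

-9

1. n2.lim = -8  [-8]
2. n3.wid = "rv"  [terminal]
3. n4.lim = 15  [terminal]
4. n2.live = false  [A.lim > -8]
5. n2.val = 14  [len(e.wid) + 12]
6. n2.depth = false  [false]
7. n6.wid = "nx"  [terminal]
8. n7.lim = -5  [terminal]
9. n5.pre = false  [false]
10. n5.off = "nxn"  [e.wid ++ "n"]
11. n5.hot = 22  [22]
12. n1.pre = true  [A.val > 13]
13. n1.off = "nxnu"  [B₁.off ++ "u"]
14. n1.hot = 30  [(if A.live then A.val else B₁.hot) + 8]
15. n8.ok = -1  [terminal]
16. n0.live = 22  [22]
17. n0.idx = -9  [B.hot + g.ok - 38]
18. n0.key = 25  [B.hot - 5]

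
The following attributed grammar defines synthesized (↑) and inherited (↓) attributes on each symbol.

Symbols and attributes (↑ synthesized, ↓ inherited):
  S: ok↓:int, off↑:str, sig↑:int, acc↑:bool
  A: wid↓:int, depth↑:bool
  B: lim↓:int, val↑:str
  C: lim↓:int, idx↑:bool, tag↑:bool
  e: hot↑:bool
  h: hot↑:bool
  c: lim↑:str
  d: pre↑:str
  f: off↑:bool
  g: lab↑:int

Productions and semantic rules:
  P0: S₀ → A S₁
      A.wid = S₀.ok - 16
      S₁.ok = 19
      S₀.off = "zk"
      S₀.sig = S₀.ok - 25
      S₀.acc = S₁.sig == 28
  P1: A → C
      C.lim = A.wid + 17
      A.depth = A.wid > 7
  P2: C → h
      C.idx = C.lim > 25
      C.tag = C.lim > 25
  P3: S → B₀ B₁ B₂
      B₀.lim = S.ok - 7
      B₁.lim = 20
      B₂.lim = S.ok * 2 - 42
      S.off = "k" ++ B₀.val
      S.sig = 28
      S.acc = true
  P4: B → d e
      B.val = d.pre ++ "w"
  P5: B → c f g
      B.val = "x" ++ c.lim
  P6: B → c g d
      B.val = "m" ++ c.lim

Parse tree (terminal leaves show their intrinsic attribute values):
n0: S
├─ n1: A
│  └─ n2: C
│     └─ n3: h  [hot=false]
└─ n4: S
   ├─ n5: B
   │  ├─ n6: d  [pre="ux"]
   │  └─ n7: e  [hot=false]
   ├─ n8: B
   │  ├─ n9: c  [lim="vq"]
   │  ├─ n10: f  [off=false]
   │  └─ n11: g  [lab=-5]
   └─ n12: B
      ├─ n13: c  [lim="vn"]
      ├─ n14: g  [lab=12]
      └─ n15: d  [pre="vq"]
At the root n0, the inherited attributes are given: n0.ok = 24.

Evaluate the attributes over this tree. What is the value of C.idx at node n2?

1. n0.ok = 24  [given at root]
2. n1.wid = 8  [S₀.ok - 16]
3. n2.lim = 25  [A.wid + 17]
4. n3.hot = false  [terminal]
5. n2.idx = false  [C.lim > 25]
6. n2.tag = false  [C.lim > 25]
7. n1.depth = true  [A.wid > 7]
8. n4.ok = 19  [19]
9. n5.lim = 12  [S.ok - 7]
10. n6.pre = "ux"  [terminal]
11. n7.hot = false  [terminal]
12. n5.val = "uxw"  [d.pre ++ "w"]
13. n8.lim = 20  [20]
14. n9.lim = "vq"  [terminal]
15. n10.off = false  [terminal]
16. n11.lab = -5  [terminal]
17. n8.val = "xvq"  ["x" ++ c.lim]
18. n12.lim = -4  [S.ok * 2 - 42]
19. n13.lim = "vn"  [terminal]
20. n14.lab = 12  [terminal]
21. n15.pre = "vq"  [terminal]
22. n12.val = "mvn"  ["m" ++ c.lim]
23. n4.off = "kuxw"  ["k" ++ B₀.val]
24. n4.sig = 28  [28]
25. n4.acc = true  [true]
26. n0.off = "zk"  ["zk"]
27. n0.sig = -1  [S₀.ok - 25]
28. n0.acc = true  [S₁.sig == 28]

false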